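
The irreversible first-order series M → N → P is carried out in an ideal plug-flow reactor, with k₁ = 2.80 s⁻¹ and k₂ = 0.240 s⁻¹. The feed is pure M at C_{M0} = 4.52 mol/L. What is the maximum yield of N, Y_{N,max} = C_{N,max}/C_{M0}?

For a first-order series the maximum intermediate yield is C_{N,max}/C_{M0} = (k₁/k₂)^[k₂/(k₂−k₁)].
= (2.80/0.240)^(0.240/(0.240−2.80)) = (11.67)^(-0.09375) = 0.7943.

0.794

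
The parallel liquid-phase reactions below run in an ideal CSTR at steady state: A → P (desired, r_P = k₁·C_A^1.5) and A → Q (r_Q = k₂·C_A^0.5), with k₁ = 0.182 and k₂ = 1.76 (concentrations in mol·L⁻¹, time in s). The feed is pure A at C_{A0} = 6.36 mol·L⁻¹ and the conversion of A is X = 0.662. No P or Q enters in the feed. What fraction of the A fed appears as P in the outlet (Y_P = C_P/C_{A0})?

Exit C_A = C_{A0}(1−X) = 6.36×0.338 = 2.150 mol·L⁻¹.
In a CSTR the entire volume is at exit conditions, so r_P = 0.182×2.150^1.5 = 0.5736 and r_Q = 1.76×2.150^0.5 = 2.580.
Fraction of consumed A going to P: r_P/(r_P+r_Q) = 0.1819.
C_P = 0.1819·C_{A0}·X = 0.1819×6.36×0.662 = 0.766 mol·L⁻¹; Y_P = C_P/C_{A0} = 0.120.

0.120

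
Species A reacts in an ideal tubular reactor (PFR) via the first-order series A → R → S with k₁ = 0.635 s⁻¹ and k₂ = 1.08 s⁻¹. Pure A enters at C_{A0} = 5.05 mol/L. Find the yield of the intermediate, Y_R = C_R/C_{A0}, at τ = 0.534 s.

Solving the coupled first-order balances gives C_R(τ) = [k₁/(k₂−k₁)]·C_{A0}·(e^(−k₁τ) − e^(−k₂τ)).
e^(−k₁τ) = e^(−0.635×0.534) = e^(−0.3391) = 0.7124; e^(−k₂τ) = e^(−0.5767) = 0.5617.
C_R = 0.635×5.05/(1.08−0.635) × (0.7124−0.5617) = 7.206×0.1507 = 1.086 mol/L.
Y_R = C_R/C_{A0} = 1.086/5.05 = 0.215.

0.215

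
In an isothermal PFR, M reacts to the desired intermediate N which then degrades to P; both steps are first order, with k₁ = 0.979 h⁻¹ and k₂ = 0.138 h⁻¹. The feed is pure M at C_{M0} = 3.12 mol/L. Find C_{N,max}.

2.26 mol/L

At the optimum, C_{N,max}/C_{M0} = (k₁/k₂)^[k₂/(k₂−k₁)].
= (0.979/0.138)^(0.138/(0.138−0.979)) = (7.094)^(-0.1641) = 0.7251.
C_{N,max} = 0.7251×3.12 = 2.26 mol/L.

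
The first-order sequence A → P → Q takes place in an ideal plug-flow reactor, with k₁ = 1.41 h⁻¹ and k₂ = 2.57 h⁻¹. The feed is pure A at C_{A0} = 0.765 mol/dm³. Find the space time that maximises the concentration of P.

The intermediate peaks when r₁ = r₂, i.e. k₁e^(−k₁τ) = k₂e^(−k₂τ), giving τ_opt = ln(k₂/k₁)/(k₂−k₁).
= ln(2.57/1.41)/(2.57−1.41) = ln(1.823)/1.160 = 0.6003/1.160 = 0.518 h.

0.518 h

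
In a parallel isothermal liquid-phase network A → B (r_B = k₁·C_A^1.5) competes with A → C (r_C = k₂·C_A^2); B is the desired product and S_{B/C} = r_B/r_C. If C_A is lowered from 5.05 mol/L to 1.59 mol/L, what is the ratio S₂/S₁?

S_{B/C} = (k₁/k₂)·C_A^-0.5, so S₂/S₁ = (C_{A,2}/C_{A,1})^-0.5.
= (1.59/5.05)^(-0.5) = (0.3149)^(-0.5) = 1.78.

1.78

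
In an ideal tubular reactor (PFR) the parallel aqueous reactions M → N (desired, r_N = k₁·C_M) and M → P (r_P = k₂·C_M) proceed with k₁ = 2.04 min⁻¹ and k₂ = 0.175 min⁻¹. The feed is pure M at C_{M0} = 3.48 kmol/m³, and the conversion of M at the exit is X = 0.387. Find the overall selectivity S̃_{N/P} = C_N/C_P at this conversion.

C_M = C_{M0}(1−X) = 2.133 kmol/m³.
Both paths are first order in M, so the instantaneous fraction to N is constant: dC_N/d(−C_M) = k₁/(k₁+k₂) = 0.9210.
C_N = 0.9210·(C_{M0}−C_M) = 0.9210×1.347 = 1.24 kmol/m³.
C_P = (C_{M0}−C_M)−C_N = 0.1064 kmol/m³; S̃_{N/P} = 1.240/0.1064 = 11.7.

11.7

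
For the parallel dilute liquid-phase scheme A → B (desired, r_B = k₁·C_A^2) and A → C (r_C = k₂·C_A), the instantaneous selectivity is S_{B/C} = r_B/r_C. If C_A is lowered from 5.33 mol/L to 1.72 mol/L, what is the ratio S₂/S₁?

0.323

S_{B/C} = (k₁/k₂)·C_A, so S₂/S₁ = (C_{A,2}/C_{A,1}).
= 1.72/5.33 = 0.323.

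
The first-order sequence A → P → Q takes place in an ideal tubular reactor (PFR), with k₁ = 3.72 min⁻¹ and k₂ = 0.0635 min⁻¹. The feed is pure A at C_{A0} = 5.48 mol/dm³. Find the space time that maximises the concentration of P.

1.11 min

The intermediate peaks when r₁ = r₂, i.e. k₁e^(−k₁τ) = k₂e^(−k₂τ), giving τ_opt = ln(k₂/k₁)/(k₂−k₁).
= ln(0.0635/3.72)/(0.0635−3.72) = ln(0.01707)/-3.657 = -4.070/-3.657 = 1.11 min.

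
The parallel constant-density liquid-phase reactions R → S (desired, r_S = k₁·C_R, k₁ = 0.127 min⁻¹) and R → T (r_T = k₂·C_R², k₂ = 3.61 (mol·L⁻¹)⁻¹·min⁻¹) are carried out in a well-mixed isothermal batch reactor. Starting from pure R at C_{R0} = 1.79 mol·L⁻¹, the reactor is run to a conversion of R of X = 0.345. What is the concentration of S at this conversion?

C_R = C_{R0}(1−X) = 1.172 mol·L⁻¹.
Along a PFR/batch, dC_S/dC_R = −r_S/(r_S+r_T) = −k₁/(k₁+k₂·C_R).
Integrating from C_{R0} to C_R: C_S = (0.127/3.61)·ln[(0.127+3.61·1.79)/(0.127+3.61·1.17)] = 0.03518·ln(6.589/4.360) = 0.01453 mol·L⁻¹.

0.0145 mol·L⁻¹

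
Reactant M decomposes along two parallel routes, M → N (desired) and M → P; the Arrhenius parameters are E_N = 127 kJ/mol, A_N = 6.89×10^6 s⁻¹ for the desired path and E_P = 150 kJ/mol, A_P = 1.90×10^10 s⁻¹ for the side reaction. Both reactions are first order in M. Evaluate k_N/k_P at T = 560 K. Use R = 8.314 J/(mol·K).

0.0507

Since both paths have the same order in M, the concentration cancels and S_{N/P} = k_N/k_P = (A_N/A_P)·exp[(E_P−E_N)/(RT)].
(E_P−E_N)/(RT) = (150−127)×10³/(8.314×560) = 23000/4656 = 4.940.
k_N/k_P = (6.89×10^6/1.90×10^10)·exp(4.940) = 3.626×10^-4 × 139.8 = 0.0507.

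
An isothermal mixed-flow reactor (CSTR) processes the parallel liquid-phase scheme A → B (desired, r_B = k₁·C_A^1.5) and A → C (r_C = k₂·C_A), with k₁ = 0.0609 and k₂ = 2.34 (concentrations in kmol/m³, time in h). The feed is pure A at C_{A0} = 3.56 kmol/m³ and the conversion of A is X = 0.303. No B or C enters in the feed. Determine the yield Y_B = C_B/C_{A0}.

Exit C_A = C_{A0}(1−X) = 3.56×0.697 = 2.481 kmol/m³.
In a CSTR the entire volume is at exit conditions, so r_B = 0.0609×2.481^1.5 = 0.2380 and r_C = 2.34×2.481 = 5.806.
Fraction of consumed A going to B: r_B/(r_B+r_C) = 0.03938.
C_B = 0.03938·C_{A0}·X = 0.03938×3.56×0.303 = 0.0425 kmol/m³; Y_B = C_B/C_{A0} = 0.0119.

0.0119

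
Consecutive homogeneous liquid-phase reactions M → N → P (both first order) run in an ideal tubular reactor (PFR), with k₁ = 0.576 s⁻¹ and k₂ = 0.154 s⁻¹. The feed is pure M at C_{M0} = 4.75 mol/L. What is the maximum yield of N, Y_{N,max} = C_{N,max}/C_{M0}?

Evaluating C_N at τ_opt = ln(k₂/k₁)/(k₂−k₁) gives C_{N,max}/C_{M0} = (k₁/k₂)^[k₂/(k₂−k₁)].
= (0.576/0.154)^(0.154/(0.154−0.576)) = (3.740)^(-0.3649) = 0.6179.

0.618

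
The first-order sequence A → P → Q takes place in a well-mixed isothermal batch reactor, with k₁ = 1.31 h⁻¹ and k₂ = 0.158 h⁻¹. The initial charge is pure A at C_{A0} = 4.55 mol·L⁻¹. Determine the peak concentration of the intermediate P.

Evaluating C_P at t_opt = ln(k₂/k₁)/(k₂−k₁) gives C_{P,max}/C_{A0} = (k₁/k₂)^[k₂/(k₂−k₁)].
= (1.31/0.158)^(0.158/(0.158−1.31)) = (8.291)^(-0.1372) = 0.7482.
C_{P,max} = 0.7482×4.55 = 3.40 mol·L⁻¹.

3.40 mol·L⁻¹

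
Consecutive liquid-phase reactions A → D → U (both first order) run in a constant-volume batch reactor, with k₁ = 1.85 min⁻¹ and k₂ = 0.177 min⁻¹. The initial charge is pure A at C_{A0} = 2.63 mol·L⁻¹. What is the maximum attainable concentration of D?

2.05 mol·L⁻¹

For a first-order series the maximum intermediate yield is C_{D,max}/C_{A0} = (k₁/k₂)^[k₂/(k₂−k₁)].
= (1.85/0.177)^(0.177/(0.177−1.85)) = (10.45)^(-0.1058) = 0.7801.
C_{D,max} = 0.7801×2.63 = 2.05 mol·L⁻¹.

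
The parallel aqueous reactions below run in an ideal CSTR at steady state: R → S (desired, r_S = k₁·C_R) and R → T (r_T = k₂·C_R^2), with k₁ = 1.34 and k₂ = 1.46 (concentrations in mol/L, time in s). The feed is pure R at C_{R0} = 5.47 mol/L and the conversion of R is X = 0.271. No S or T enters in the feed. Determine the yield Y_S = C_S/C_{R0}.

0.0507

Exit C_R = C_{R0}(1−X) = 5.47×0.729 = 3.988 mol/L.
In a CSTR the entire volume is at exit conditions, so r_S = 1.34×3.988 = 5.343 and r_T = 1.46×3.988^2 = 23.22.
Fraction of consumed R going to S: r_S/(r_S+r_T) = 0.1871.
C_S = 0.1871·C_{R0}·X = 0.1871×5.47×0.271 = 0.277 mol/L; Y_S = C_S/C_{R0} = 0.0507.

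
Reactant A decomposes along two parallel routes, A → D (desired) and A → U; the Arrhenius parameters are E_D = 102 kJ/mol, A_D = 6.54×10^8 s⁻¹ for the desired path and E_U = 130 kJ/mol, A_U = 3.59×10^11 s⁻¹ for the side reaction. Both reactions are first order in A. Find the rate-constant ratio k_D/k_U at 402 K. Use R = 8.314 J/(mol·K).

With equal orders, S_{D/U} = k_D/k_U = (A_D/A_U)·exp[(E_U−E_D)/(RT)].
(E_U−E_D)/(RT) = (130−102)×10³/(8.314×402) = 28000/3342 = 8.378.
k_D/k_U = (6.54×10^8/3.59×10^11)·exp(8.378) = 0.001822 × 4349 = 7.92.

7.92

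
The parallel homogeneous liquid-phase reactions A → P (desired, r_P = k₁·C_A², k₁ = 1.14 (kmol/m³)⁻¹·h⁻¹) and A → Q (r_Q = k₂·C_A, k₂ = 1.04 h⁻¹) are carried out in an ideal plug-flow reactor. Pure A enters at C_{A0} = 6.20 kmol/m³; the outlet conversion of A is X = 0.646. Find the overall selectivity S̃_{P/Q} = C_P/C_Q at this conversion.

4.30

C_A = C_{A0}(1−X) = 2.195 kmol/m³.
Along a PFR/batch, dC_Q/dC_A = −r_Q/(r_P+r_Q) = −k₂/(k₂+k₁·C_A).
Integrating from C_{A0} to C_A: C_Q = (1.04/1.14)·ln[(1.04+1.14·6.20)/(1.04+1.14·2.19)] = 0.9123·ln(8.108/3.542) = 0.7555 kmol/m³.
Then C_P = (C_{A0}−C_A) − C_Q = 4.005 − 0.7555 = 3.250 kmol/m³.
S̃_{P/Q} = C_P/C_Q = 3.250/0.7555 = 4.30.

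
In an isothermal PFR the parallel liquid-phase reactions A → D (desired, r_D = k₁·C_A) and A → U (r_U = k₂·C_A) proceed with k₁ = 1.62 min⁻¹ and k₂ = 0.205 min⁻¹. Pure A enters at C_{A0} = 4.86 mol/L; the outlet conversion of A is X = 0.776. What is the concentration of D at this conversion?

C_A = C_{A0}(1−X) = 1.089 mol/L.
Both paths are first order in A, so the instantaneous fraction to D is constant: dC_D/d(−C_A) = k₁/(k₁+k₂) = 0.8877.
C_D = 0.8877·(C_{A0}−C_A) = 0.8877×3.771 = 3.35 mol/L.

3.35 mol/L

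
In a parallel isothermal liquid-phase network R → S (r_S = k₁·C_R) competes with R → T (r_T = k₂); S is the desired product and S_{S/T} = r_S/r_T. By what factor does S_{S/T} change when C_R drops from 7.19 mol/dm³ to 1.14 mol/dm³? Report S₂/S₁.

0.159

S_{S/T} = (k₁/k₂)·C_R, so S₂/S₁ = (C_{R,2}/C_{R,1}).
= 1.14/7.19 = 0.159.
Selectivity toward S falls as C_R falls — high-concentration operation is favoured.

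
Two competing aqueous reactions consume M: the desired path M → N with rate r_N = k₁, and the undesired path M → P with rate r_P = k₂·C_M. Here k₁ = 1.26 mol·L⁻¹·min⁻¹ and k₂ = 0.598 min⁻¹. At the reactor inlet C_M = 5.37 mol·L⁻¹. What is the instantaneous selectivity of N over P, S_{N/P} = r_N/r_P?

S_{N/P} = r_N/r_P = (k₁)/(k₂·C_M) = (k₁/k₂)·C_M⁻¹.
= (1.26) / (0.598×5.370) = 1.260/3.211 = 0.392.
The undesired path is higher order in M, so low C_M (CSTR or dilute feed) favours N.

0.392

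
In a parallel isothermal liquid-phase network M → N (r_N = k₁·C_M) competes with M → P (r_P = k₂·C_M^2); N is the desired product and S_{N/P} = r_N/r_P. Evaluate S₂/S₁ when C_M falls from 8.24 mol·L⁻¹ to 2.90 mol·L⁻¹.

2.84

S_{N/P} = (k₁/k₂)·C_M⁻¹, so S₂/S₁ = (C_{M,2}/C_{M,1})⁻¹.
= 8.24/2.90 = 2.84.
Selectivity toward N rises as C_M falls — low-concentration operation is favoured.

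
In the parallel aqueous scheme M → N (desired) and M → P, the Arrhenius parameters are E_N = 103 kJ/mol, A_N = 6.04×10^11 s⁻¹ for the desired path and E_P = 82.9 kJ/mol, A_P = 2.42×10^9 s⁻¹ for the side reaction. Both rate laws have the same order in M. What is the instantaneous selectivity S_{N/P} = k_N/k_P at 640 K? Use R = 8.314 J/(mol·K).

k_N/k_P = (A_N/A_P)·exp[−(E_N−E_P)/(RT)] = (A_N/A_P)·exp[(E_P−E_N)/(RT)].
(E_P−E_N)/(RT) = (82.9−103)×10³/(8.314×640) = -20100/5321 = -3.778.
k_N/k_P = (6.04×10^11/2.42×10^9)·exp(-3.778) = 249.6 × 0.02288 = 5.71.
Since E_N > E_P, raising the temperature improves selectivity toward N.

5.71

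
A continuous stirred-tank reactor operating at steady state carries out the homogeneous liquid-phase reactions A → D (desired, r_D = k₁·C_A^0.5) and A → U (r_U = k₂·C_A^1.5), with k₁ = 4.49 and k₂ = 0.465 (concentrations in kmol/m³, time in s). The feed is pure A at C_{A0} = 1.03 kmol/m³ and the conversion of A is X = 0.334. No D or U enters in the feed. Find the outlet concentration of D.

Exit C_A = C_{A0}(1−X) = 1.03×0.666 = 0.6860 kmol/m³.
A CSTR operates uniformly at the exit composition, giving r_D = 3.719 and r_U = 0.2642 (each k·C_A^n at C_A = 0.6860).
Fraction of consumed A going to D: r_D/(r_D+r_U) = 0.9337.
C_D = 0.9337·C_{A0}·X = 0.9337×1.03×0.334 = 0.321 kmol/m³.

0.321 kmol/m³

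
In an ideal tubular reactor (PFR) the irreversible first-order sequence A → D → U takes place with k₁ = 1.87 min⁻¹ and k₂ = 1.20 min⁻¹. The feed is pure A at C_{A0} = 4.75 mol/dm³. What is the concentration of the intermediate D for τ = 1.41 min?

The intermediate concentration in a first-order A→B→C sequence is C_D = k₁C_{A0}(e^(−k₁τ) − e^(−k₂τ))/(k₂−k₁).
e^(−k₁τ) = e^(−1.87×1.41) = e^(−2.637) = 0.07160; e^(−k₂τ) = e^(−1.692) = 0.1842.
C_D = 1.87×4.75/(1.20−1.87) × (0.07160−0.1842) = (-13.26)×(-0.1126) = 1.492 mol/dm³.

1.49 mol/dm³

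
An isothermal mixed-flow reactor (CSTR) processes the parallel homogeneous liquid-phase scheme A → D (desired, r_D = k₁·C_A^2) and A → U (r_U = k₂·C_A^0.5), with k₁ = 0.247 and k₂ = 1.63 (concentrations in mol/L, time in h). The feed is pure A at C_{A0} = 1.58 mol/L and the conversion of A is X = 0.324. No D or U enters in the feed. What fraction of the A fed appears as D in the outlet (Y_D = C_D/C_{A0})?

Exit C_A = C_{A0}(1−X) = 1.58×0.676 = 1.068 mol/L.
In a CSTR the entire volume is at exit conditions, so r_D = 0.247×1.068^2 = 0.2818 and r_U = 1.63×1.068^0.5 = 1.685.
Fraction of consumed A going to D: r_D/(r_D+r_U) = 0.1433.
C_D = 0.1433·C_{A0}·X = 0.1433×1.58×0.324 = 0.0734 mol/L; Y_D = C_D/C_{A0} = 0.0464.

0.0464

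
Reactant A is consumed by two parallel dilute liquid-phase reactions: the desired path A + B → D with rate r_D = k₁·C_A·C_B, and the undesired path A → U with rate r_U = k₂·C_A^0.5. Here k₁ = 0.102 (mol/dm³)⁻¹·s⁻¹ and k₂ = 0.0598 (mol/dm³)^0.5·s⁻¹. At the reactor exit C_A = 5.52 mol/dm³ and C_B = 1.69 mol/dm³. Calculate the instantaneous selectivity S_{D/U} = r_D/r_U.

6.77

S_{D/U} = r_D/r_U = (k₁·C_A·C_B)/(k₂·C_A^0.5) = (k₁/k₂)·C_A^0.5·C_B.
= (0.102×5.520×1.690) / (0.0598×5.520^0.5) = 0.9515/0.1405 = 6.77.
Since the desired path is higher order in A, keeping C_A high (PFR or concentrated feed) favours D.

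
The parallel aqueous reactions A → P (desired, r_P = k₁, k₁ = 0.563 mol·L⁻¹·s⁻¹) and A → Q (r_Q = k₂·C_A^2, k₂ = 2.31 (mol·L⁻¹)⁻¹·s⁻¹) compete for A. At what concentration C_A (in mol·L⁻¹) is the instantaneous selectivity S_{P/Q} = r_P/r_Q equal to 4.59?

0.230 mol·L⁻¹

S_{P/Q} = (k₁/k₂)·C_A^-2 ⇒ C_A = (S·k₂/k₁)^(-0.5).
= (4.59×2.31/0.563)^(-0.5) = (18.83)^(-0.5) = 0.230 mol·L⁻¹.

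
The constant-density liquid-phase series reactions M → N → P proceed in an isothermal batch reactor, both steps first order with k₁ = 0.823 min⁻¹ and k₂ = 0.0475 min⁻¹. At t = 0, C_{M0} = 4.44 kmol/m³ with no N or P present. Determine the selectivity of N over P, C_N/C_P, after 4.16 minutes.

6.38

For first-order series with pure M initially, C_N(t) = k₁C_{M0}/(k₂−k₁)·(e^(−k₁t) − e^(−k₂t)).
e^(−k₁t) = e^(−0.823×4.16) = e^(−3.424) = 0.03259; e^(−k₂t) = e^(−0.1976) = 0.8207.
C_N = 0.823×4.44/(0.0475−0.823) × (0.03259−0.8207) = (-4.712)×(-0.7881) = 3.714 kmol/m³.
C_M = C_{M0}e^(−k₁t) = 0.1447 kmol/m³, so C_P = C_{M0}−C_M−C_N = 0.5818 kmol/m³; C_N/C_P = 6.38.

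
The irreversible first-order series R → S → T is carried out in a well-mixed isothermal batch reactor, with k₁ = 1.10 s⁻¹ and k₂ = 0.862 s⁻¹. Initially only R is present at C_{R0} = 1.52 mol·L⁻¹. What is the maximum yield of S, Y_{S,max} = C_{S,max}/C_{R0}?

0.414

Evaluating C_S at t_opt = ln(k₂/k₁)/(k₂−k₁) gives C_{S,max}/C_{R0} = (k₁/k₂)^[k₂/(k₂−k₁)].
= (1.10/0.862)^(0.862/(0.862−1.10)) = (1.276)^(-3.622) = 0.4135.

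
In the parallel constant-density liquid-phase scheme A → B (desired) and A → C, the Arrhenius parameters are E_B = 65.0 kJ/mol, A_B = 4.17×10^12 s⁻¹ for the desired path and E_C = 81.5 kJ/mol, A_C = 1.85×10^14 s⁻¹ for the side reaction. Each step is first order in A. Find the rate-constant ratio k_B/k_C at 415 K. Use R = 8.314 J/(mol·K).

2.69

With equal orders, S_{B/C} = k_B/k_C = (A_B/A_C)·exp[(E_C−E_B)/(RT)].
(E_C−E_B)/(RT) = (81.5−65.0)×10³/(8.314×415) = 16500/3450 = 4.782.
k_B/k_C = (4.17×10^12/1.85×10^14)·exp(4.782) = 0.02254 × 119.4 = 2.69.
Since E_B < E_C, lowering the temperature improves selectivity toward B.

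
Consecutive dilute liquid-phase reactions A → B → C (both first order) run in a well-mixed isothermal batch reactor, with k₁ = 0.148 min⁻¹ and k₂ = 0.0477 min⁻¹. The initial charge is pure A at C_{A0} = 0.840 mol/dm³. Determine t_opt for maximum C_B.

Setting dC_B/dt = 0 gives t_opt = ln(k₂/k₁)/(k₂−k₁).
= ln(0.0477/0.148)/(0.0477−0.148) = ln(0.3223)/-0.1003 = -1.132/-0.1003 = 11.3 min.

11.3 min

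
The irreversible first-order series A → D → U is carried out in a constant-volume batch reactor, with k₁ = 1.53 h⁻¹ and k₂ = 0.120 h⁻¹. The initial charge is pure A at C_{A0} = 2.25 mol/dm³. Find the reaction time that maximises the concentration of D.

The intermediate peaks when r₁ = r₂, i.e. k₁e^(−k₁t) = k₂e^(−k₂t), giving t_opt = ln(k₂/k₁)/(k₂−k₁).
= ln(0.120/1.53)/(0.120−1.53) = ln(0.07843)/-1.410 = -2.546/-1.410 = 1.81 h.

1.81 h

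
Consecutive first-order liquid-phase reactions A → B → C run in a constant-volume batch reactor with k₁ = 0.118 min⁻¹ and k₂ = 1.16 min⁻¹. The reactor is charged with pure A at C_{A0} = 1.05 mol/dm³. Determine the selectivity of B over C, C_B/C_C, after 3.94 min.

For first-order series with pure A initially, C_B(t) = k₁C_{A0}/(k₂−k₁)·(e^(−k₁t) − e^(−k₂t)).
e^(−k₁t) = e^(−0.118×3.94) = e^(−0.4649) = 0.6282; e^(−k₂t) = e^(−4.570) = 0.01035.
C_B = 0.118×1.05/(1.16−0.118) × (0.6282−0.01035) = 0.1189×0.6178 = 0.07346 mol/dm³.
C_A = C_{A0}e^(−k₁t) = 0.6596 mol/dm³, so C_C = C_{A0}−C_A−C_B = 0.3169 mol/dm³; C_B/C_C = 0.232.

0.232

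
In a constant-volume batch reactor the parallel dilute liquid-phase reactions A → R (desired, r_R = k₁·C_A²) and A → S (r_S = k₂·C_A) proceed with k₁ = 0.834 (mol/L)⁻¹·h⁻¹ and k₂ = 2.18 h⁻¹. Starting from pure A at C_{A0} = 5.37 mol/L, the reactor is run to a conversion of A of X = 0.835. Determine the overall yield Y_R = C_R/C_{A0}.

0.434

C_A = C_{A0}(1−X) = 0.8861 mol/L.
Along a PFR/batch, dC_S/dC_A = −r_S/(r_R+r_S) = −k₂/(k₂+k₁·C_A).
Integrating from C_{A0} to C_A: C_S = (2.18/0.834)·ln[(2.18+0.834·5.37)/(2.18+0.834·0.886)] = 2.614·ln(6.659/2.919) = 2.156 mol/L.
Then C_R = (C_{A0}−C_A) − C_S = 4.484 − 2.156 = 2.328 mol/L.
Y_R = C_R/C_{A0} = 2.328/5.37 = 0.434.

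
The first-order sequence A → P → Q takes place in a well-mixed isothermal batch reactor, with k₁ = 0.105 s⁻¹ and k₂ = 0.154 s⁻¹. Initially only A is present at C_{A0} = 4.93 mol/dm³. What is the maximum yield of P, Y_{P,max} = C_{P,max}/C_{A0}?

At the optimum, C_{P,max}/C_{A0} = (k₁/k₂)^[k₂/(k₂−k₁)].
= (0.105/0.154)^(0.154/(0.154−0.105)) = (0.6818)^(3.143) = 0.3001.

0.300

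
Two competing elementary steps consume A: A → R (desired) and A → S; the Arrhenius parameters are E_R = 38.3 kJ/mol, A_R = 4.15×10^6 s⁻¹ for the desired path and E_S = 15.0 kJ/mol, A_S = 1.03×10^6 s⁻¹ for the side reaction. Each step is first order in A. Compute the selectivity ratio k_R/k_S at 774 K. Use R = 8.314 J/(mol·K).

k_R/k_S = (A_R/A_S)·exp[−(E_R−E_S)/(RT)] = (A_R/A_S)·exp[(E_S−E_R)/(RT)].
(E_S−E_R)/(RT) = (15.0−38.3)×10³/(8.314×774) = -23300/6435 = -3.621.
k_R/k_S = (4.15×10^6/1.03×10^6)·exp(-3.621) = 4.029 × 0.02676 = 0.108.

0.108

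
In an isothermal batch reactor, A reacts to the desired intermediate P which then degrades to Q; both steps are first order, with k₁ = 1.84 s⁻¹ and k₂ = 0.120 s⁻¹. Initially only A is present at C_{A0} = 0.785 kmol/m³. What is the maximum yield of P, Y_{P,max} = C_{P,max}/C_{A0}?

0.827

Evaluating C_P at t_opt = ln(k₂/k₁)/(k₂−k₁) gives C_{P,max}/C_{A0} = (k₁/k₂)^[k₂/(k₂−k₁)].
= (1.84/0.120)^(0.120/(0.120−1.84)) = (15.33)^(-0.06977) = 0.8266.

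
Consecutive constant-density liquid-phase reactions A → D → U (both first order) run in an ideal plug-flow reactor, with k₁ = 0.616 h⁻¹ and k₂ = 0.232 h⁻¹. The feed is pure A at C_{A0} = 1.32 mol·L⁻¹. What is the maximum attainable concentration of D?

For a first-order series the maximum intermediate yield is C_{D,max}/C_{A0} = (k₁/k₂)^[k₂/(k₂−k₁)].
= (0.616/0.232)^(0.232/(0.232−0.616)) = (2.655)^(-0.6042) = 0.5543.
C_{D,max} = 0.5543×1.32 = 0.732 mol·L⁻¹.

0.732 mol·L⁻¹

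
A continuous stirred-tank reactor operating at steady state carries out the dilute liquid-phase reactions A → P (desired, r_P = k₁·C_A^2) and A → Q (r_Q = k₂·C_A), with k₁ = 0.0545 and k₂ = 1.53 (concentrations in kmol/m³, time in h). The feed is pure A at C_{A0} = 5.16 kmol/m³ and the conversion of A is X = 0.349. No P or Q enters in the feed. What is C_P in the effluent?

Exit C_A = C_{A0}(1−X) = 5.16×0.651 = 3.359 kmol/m³.
A CSTR operates uniformly at the exit composition, giving r_P = 0.6150 and r_Q = 5.140 (each k·C_A^n at C_A = 3.359).
Fraction of consumed A going to P: r_P/(r_P+r_Q) = 0.1069.
C_P = 0.1069·C_{A0}·X = 0.1069×5.16×0.349 = 0.192 kmol/m³.

0.192 kmol/m³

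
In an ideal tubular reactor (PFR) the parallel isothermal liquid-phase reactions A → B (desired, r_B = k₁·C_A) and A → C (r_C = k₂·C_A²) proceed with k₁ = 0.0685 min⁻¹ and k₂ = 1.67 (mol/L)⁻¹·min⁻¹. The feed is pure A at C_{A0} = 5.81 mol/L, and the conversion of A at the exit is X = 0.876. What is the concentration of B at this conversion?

0.0836 mol/L

C_A = C_{A0}(1−X) = 0.7204 mol/L.
Along a PFR/batch, dC_B/dC_A = −r_B/(r_B+r_C) = −k₁/(k₁+k₂·C_A).
Integrating from C_{A0} to C_A: C_B = (0.0685/1.67)·ln[(0.0685+1.67·5.81)/(0.0685+1.67·0.720)] = 0.04102·ln(9.771/1.272) = 0.08364 mol/L.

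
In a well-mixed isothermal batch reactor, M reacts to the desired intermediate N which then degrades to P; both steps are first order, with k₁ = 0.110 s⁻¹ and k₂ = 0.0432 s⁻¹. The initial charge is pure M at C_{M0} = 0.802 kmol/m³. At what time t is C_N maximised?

14.0 s

For first-order series the maximum of C_N occurs at t_opt = ln(k₂/k₁)/(k₂−k₁).
= ln(0.0432/0.110)/(0.0432−0.110) = ln(0.3927)/-0.06680 = -0.9346/-0.06680 = 14.0 s.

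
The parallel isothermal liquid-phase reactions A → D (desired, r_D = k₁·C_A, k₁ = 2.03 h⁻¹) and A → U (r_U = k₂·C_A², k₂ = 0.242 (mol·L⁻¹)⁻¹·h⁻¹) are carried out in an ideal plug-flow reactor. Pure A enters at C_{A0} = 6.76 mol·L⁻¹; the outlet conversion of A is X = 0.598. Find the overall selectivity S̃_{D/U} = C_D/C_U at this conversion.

1.81

C_A = C_{A0}(1−X) = 2.718 mol·L⁻¹.
Along a PFR/batch, dC_D/dC_A = −r_D/(r_D+r_U) = −k₁/(k₁+k₂·C_A).
Integrating from C_{A0} to C_A: C_D = (2.03/0.242)·ln[(2.03+0.242·6.76)/(2.03+0.242·2.72)] = 8.388·ln(3.666/2.688) = 2.604 mol·L⁻¹.
C_U = (C_{A0}−C_A)−C_D = 1.439 mol·L⁻¹; S̃_{D/U} = 2.604/1.439 = 1.81.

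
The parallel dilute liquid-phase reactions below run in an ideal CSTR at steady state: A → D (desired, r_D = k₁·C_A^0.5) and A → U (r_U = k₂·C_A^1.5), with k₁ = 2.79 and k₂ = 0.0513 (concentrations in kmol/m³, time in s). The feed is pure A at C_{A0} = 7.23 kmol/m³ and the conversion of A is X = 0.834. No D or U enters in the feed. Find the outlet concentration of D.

Exit C_A = C_{A0}(1−X) = 7.23×0.166 = 1.200 kmol/m³.
Rates in a CSTR are evaluated at the outlet concentration: r_D = 2.79×1.200^0.5 = 3.057, r_U = 0.0513×1.200^1.5 = 0.06745.
Fraction of consumed A going to D: r_D/(r_D+r_U) = 0.9784.
C_D = 0.9784·C_{A0}·X = 0.9784×7.23×0.834 = 5.90 kmol/m³.

5.90 kmol/m³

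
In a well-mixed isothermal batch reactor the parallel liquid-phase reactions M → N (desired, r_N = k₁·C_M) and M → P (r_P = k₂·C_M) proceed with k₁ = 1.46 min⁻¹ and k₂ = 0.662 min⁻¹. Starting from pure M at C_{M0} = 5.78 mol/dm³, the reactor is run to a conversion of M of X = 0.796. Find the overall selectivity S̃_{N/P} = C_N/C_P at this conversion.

C_M = C_{M0}(1−X) = 1.179 mol/dm³.
Both paths are first order in M, so the instantaneous fraction to N is constant: dC_N/d(−C_M) = k₁/(k₁+k₂) = 0.6880.
C_N = 0.6880·(C_{M0}−C_M) = 0.6880×4.601 = 3.17 mol/dm³.
C_P = (C_{M0}−C_M)−C_N = 1.435 mol/dm³; S̃_{N/P} = 3.166/1.435 = 2.21.

2.21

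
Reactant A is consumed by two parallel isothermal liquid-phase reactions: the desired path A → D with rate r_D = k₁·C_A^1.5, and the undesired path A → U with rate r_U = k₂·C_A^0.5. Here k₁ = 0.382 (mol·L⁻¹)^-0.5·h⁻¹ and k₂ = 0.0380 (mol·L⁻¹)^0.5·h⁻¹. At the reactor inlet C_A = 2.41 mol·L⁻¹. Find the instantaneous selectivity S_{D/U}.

S_{D/U} = r_D/r_U = (k₁·C_A^1.5)/(k₂·C_A^0.5) = (k₁/k₂)·C_A.
= (0.382×2.410^1.5) / (0.0380×2.410^0.5) = 1.429/0.05899 = 24.2.
Since the desired path is higher order in A, keeping C_A high (PFR or concentrated feed) favours D.

24.2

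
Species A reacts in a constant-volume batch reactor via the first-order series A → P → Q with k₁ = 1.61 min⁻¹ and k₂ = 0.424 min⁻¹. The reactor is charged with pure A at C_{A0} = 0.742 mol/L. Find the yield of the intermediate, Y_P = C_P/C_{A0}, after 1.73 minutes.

0.568

Solving the coupled first-order balances gives C_P(t) = [k₁/(k₂−k₁)]·C_{A0}·(e^(−k₁t) − e^(−k₂t)).
e^(−k₁t) = e^(−1.61×1.73) = e^(−2.785) = 0.06171; e^(−k₂t) = e^(−0.7335) = 0.4802.
C_P = 1.61×0.742/(0.424−1.61) × (0.06171−0.4802) = (-1.007)×(-0.4185) = 0.4215 mol/L.
Y_P = C_P/C_{A0} = 0.4215/0.742 = 0.568.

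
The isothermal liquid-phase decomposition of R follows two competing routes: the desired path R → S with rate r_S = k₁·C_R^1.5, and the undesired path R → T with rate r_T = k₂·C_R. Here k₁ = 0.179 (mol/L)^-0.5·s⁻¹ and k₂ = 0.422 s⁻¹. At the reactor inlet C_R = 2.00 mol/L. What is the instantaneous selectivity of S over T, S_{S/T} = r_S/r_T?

0.600

S_{S/T} = r_S/r_T = (k₁·C_R^1.5)/(k₂·C_R) = (k₁/k₂)·C_R^0.5.
= (0.179×2.000^1.5) / (0.422×2.000) = 0.5063/0.8440 = 0.600.
Since the desired path is higher order in R, keeping C_R high (PFR or concentrated feed) favours S.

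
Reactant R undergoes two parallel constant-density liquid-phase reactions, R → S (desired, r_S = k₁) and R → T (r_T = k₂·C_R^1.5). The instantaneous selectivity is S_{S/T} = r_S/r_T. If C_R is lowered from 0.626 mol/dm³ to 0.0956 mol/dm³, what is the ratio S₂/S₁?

S_{S/T} = (k₁/k₂)·C_R^-1.5, so S₂/S₁ = (C_{R,2}/C_{R,1})^-1.5.
= (0.0956/0.626)^(-1.5) = (0.1527)^(-1.5) = 16.8.
Selectivity toward S rises as C_R falls — low-concentration operation is favoured.

16.8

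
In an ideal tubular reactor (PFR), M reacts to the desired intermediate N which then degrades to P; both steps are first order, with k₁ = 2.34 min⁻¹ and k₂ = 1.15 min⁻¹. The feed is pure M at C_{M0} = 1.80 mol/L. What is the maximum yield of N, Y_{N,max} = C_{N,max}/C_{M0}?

0.503

Evaluating C_N at τ_opt = ln(k₂/k₁)/(k₂−k₁) gives C_{N,max}/C_{M0} = (k₁/k₂)^[k₂/(k₂−k₁)].
= (2.34/1.15)^(1.15/(1.15−2.34)) = (2.035)^(-0.9664) = 0.5033.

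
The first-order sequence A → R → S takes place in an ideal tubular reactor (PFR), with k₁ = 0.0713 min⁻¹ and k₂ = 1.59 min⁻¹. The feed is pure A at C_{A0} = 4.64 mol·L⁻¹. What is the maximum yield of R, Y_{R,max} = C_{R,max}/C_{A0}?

0.0388

At the optimum, C_{R,max}/C_{A0} = (k₁/k₂)^[k₂/(k₂−k₁)].
= (0.0713/1.59)^(1.59/(1.59−0.0713)) = (0.04484)^(1.047) = 0.03876.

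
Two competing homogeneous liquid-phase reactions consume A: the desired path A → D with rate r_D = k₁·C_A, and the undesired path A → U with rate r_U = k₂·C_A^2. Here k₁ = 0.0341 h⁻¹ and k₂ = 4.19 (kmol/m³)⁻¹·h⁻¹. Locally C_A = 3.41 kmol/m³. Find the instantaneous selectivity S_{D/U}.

0.00239

S_{D/U} = r_D/r_U = (k₁·C_A)/(k₂·C_A^2) = (k₁/k₂)·C_A⁻¹.
= (0.0341×3.410) / (4.19×3.410^2) = 0.1163/48.72 = 0.00239.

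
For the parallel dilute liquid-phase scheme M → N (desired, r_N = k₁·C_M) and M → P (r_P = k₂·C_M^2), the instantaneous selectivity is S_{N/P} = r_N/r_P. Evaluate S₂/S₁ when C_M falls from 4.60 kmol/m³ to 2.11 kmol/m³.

2.18

S_{N/P} = (k₁/k₂)·C_M⁻¹, so S₂/S₁ = (C_{M,2}/C_{M,1})⁻¹.
= 4.60/2.11 = 2.18.
Selectivity toward N rises as C_M falls — low-concentration operation is favoured.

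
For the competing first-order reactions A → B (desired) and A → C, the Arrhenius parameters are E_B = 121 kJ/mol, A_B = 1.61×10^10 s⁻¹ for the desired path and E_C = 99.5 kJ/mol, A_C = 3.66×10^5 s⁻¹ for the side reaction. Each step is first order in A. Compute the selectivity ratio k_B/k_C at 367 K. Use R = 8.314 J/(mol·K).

With equal orders, S_{B/C} = k_B/k_C = (A_B/A_C)·exp[(E_C−E_B)/(RT)].
(E_C−E_B)/(RT) = (99.5−121)×10³/(8.314×367) = -21500/3051 = -7.046.
k_B/k_C = (1.61×10^10/3.66×10^5)·exp(-7.046) = 43989 × 8.706×10^-4 = 38.3.

38.3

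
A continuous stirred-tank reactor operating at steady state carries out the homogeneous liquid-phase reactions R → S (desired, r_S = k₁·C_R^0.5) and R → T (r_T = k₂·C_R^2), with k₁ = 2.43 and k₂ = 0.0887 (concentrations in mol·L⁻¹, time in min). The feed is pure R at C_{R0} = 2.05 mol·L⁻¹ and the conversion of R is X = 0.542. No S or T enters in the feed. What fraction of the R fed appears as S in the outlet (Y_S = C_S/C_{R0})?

0.525

Exit C_R = C_{R0}(1−X) = 2.05×0.458 = 0.9389 mol·L⁻¹.
A CSTR operates uniformly at the exit composition, giving r_S = 2.355 and r_T = 0.07819 (each k·C_R^n at C_R = 0.9389).
Fraction of consumed R going to S: r_S/(r_S+r_T) = 0.9679.
C_S = 0.9679·C_{R0}·X = 0.9679×2.05×0.542 = 1.08 mol·L⁻¹; Y_S = C_S/C_{R0} = 0.525.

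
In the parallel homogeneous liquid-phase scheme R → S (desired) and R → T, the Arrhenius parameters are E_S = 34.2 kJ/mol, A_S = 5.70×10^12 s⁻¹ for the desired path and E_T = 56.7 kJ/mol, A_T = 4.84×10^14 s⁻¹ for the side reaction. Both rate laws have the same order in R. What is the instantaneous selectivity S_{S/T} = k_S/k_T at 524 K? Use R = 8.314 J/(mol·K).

2.06

With equal orders, S_{S/T} = k_S/k_T = (A_S/A_T)·exp[(E_T−E_S)/(RT)].
(E_T−E_S)/(RT) = (56.7−34.2)×10³/(8.314×524) = 22500/4357 = 5.165.
k_S/k_T = (5.70×10^12/4.84×10^14)·exp(5.165) = 0.01178 × 175.0 = 2.06.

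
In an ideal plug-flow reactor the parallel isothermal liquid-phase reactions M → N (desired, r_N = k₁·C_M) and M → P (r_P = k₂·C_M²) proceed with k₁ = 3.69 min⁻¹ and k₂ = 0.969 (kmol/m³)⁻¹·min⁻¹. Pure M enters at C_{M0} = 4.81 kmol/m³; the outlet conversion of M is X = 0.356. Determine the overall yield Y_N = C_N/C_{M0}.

0.175

C_M = C_{M0}(1−X) = 3.098 kmol/m³.
Along a PFR/batch, dC_N/dC_M = −r_N/(r_N+r_P) = −k₁/(k₁+k₂·C_M).
Integrating from C_{M0} to C_M: C_N = (3.69/0.969)·ln[(3.69+0.969·4.81)/(3.69+0.969·3.10)] = 3.808·ln(8.351/6.692) = 0.8435 kmol/m³.
Y_N = C_N/C_{M0} = 0.8435/4.81 = 0.175.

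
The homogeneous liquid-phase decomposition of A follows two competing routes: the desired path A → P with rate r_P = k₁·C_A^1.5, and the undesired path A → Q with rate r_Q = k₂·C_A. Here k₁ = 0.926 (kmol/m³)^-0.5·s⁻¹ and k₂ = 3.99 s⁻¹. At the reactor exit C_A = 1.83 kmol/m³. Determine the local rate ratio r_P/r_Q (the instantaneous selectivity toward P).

0.314

S_{P/Q} = r_P/r_Q = (k₁·C_A^1.5)/(k₂·C_A) = (k₁/k₂)·C_A^0.5.
= (0.926×1.830^1.5) / (3.99×1.830) = 2.292/7.302 = 0.314.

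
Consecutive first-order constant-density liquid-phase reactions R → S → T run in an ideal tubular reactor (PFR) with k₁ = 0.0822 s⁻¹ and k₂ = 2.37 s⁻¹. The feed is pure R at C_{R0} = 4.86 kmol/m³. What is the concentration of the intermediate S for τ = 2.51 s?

The intermediate concentration in a first-order A→B→C sequence is C_S = k₁C_{R0}(e^(−k₁τ) − e^(−k₂τ))/(k₂−k₁).
e^(−k₁τ) = e^(−0.0822×2.51) = e^(−0.2063) = 0.8136; e^(−k₂τ) = e^(−5.949) = 0.002609.
C_S = 0.0822×4.86/(2.37−0.0822) × (0.8136−0.002609) = 0.1746×0.8110 = 0.1416 kmol/m³.

0.142 kmol/m³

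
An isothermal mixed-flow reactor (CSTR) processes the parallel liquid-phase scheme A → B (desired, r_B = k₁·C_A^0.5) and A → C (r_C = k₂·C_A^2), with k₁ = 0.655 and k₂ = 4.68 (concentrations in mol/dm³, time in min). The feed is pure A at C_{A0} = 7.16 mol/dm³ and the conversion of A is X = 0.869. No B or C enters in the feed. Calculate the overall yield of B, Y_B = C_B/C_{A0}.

0.116

Exit C_A = C_{A0}(1−X) = 7.16×0.131 = 0.9380 mol/dm³.
A CSTR operates uniformly at the exit composition, giving r_B = 0.6344 and r_C = 4.117 (each k·C_A^n at C_A = 0.9380).
Fraction of consumed A going to B: r_B/(r_B+r_C) = 0.1335.
C_B = 0.1335·C_{A0}·X = 0.1335×7.16×0.869 = 0.831 mol/dm³; Y_B = C_B/C_{A0} = 0.116.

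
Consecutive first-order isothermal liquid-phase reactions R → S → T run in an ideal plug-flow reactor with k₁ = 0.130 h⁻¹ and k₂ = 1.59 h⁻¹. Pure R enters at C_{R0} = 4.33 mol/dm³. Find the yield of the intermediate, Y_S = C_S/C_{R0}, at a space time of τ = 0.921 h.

The intermediate concentration in a first-order A→B→C sequence is C_S = k₁C_{R0}(e^(−k₁τ) − e^(−k₂τ))/(k₂−k₁).
e^(−k₁τ) = e^(−0.130×0.921) = e^(−0.1197) = 0.8872; e^(−k₂τ) = e^(−1.464) = 0.2312.
C_S = 0.130×4.33/(1.59−0.130) × (0.8872−0.2312) = 0.3855×0.6559 = 0.2529 mol/dm³.
Y_S = C_S/C_{R0} = 0.2529/4.33 = 0.0584.

0.0584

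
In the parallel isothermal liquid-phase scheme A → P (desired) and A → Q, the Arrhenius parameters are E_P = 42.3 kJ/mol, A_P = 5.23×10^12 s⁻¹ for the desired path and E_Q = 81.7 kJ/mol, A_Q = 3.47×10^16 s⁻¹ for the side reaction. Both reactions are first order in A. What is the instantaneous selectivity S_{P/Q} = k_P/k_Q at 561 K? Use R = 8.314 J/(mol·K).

Since both paths have the same order in A, the concentration cancels and S_{P/Q} = k_P/k_Q = (A_P/A_Q)·exp[(E_Q−E_P)/(RT)].
(E_Q−E_P)/(RT) = (81.7−42.3)×10³/(8.314×561) = 39400/4664 = 8.447.
k_P/k_Q = (5.23×10^12/3.47×10^16)·exp(8.447) = 1.507×10^-4 × 4663 = 0.703.

0.703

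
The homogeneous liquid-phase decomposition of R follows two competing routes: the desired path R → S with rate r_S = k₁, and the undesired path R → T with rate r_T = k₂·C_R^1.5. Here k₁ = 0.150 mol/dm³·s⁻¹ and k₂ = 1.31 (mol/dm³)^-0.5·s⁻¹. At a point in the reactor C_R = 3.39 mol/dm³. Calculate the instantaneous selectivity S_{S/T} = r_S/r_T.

0.0183

S_{S/T} = r_S/r_T = (k₁)/(k₂·C_R^1.5) = (k₁/k₂)·C_R^-1.5.
= (0.150) / (1.31×3.390^1.5) = 0.1500/8.177 = 0.0183.
The undesired path is higher order in R, so low C_R (CSTR or dilute feed) favours S.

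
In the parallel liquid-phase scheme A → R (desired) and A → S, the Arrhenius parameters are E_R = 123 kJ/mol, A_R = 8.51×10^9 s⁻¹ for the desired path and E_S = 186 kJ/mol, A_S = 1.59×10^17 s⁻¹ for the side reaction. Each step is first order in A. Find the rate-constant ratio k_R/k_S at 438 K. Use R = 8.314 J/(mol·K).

Since both paths have the same order in A, the concentration cancels and S_{R/S} = k_R/k_S = (A_R/A_S)·exp[(E_S−E_R)/(RT)].
(E_S−E_R)/(RT) = (186−123)×10³/(8.314×438) = 63000/3642 = 17.30.
k_R/k_S = (8.51×10^9/1.59×10^17)·exp(17.30) = 5.352×10^-8 × 3.262×10^7 = 1.75.

1.75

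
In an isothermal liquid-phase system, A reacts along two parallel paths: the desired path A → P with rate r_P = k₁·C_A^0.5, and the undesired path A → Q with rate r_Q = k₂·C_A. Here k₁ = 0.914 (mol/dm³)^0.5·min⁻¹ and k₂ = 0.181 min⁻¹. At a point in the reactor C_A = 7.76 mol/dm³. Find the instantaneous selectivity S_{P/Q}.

1.81

S_{P/Q} = r_P/r_Q = (k₁·C_A^0.5)/(k₂·C_A) = (k₁/k₂)·C_A^-0.5.
= (0.914×7.760^0.5) / (0.181×7.760) = 2.546/1.405 = 1.81.
The undesired path is higher order in A, so low C_A (CSTR or dilute feed) favours P.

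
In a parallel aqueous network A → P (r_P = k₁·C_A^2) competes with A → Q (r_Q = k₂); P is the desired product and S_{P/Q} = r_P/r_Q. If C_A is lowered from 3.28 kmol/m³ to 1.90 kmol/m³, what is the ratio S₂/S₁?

S_{P/Q} = (k₁/k₂)·C_A^2, so S₂/S₁ = (C_{A,2}/C_{A,1})^2.
= (1.90/3.28)^2 = (0.5793)^2 = 0.336.

0.336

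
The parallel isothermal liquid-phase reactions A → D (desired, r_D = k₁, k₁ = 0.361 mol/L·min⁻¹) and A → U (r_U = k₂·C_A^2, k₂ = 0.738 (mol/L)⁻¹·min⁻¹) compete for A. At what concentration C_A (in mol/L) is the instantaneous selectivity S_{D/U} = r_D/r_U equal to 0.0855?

S_{D/U} = (k₁/k₂)·C_A^-2 ⇒ C_A = (S·k₂/k₁)^(-0.5).
= (0.0855×0.738/0.361)^(-0.5) = (0.1748)^(-0.5) = 2.39 mol/L.

2.39 mol/L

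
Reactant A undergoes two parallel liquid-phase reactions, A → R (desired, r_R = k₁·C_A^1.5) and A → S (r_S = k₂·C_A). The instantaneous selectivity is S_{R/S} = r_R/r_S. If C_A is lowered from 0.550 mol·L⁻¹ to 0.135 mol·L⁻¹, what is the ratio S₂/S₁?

S_{R/S} = (k₁/k₂)·C_A^0.5, so S₂/S₁ = (C_{A,2}/C_{A,1})^0.5.
= (0.135/0.550)^0.5 = (0.2455)^0.5 = 0.495.
Selectivity toward R falls as C_A falls — high-concentration operation is favoured.

0.495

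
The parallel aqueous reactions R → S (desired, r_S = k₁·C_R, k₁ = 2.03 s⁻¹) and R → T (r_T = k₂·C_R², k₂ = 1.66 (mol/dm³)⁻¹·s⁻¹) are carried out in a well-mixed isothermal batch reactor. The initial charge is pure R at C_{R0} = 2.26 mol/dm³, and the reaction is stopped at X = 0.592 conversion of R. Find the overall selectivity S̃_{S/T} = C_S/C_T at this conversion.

C_R = C_{R0}(1−X) = 0.9221 mol/dm³.
Along a PFR/batch, dC_S/dC_R = −r_S/(r_S+r_T) = −k₁/(k₁+k₂·C_R).
Integrating from C_{R0} to C_R: C_S = (2.03/1.66)·ln[(2.03+1.66·2.26)/(2.03+1.66·0.922)] = 1.223·ln(5.782/3.561) = 0.5928 mol/dm³.
C_T = (C_{R0}−C_R)−C_S = 0.7451 mol/dm³; S̃_{S/T} = 0.5928/0.7451 = 0.796.

0.796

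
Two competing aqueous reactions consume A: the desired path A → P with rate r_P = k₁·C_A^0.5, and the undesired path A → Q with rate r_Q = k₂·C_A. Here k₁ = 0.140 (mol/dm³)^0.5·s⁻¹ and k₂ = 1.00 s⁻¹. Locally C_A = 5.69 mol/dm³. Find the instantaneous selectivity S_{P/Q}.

0.0587

S_{P/Q} = r_P/r_Q = (k₁·C_A^0.5)/(k₂·C_A) = (k₁/k₂)·C_A^-0.5.
= (0.140×5.690^0.5) / (1.00×5.690) = 0.3340/5.690 = 0.0587.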